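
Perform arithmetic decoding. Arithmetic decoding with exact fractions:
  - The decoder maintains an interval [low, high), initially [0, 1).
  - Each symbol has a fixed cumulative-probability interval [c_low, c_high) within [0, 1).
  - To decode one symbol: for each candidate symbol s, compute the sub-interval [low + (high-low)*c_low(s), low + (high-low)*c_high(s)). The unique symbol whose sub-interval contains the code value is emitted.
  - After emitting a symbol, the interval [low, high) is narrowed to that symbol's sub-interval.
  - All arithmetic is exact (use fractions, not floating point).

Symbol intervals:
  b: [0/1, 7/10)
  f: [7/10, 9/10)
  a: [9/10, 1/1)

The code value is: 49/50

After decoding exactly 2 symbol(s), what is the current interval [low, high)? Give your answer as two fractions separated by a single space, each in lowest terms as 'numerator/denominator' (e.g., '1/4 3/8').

Step 1: interval [0/1, 1/1), width = 1/1 - 0/1 = 1/1
  'b': [0/1 + 1/1*0/1, 0/1 + 1/1*7/10) = [0/1, 7/10)
  'f': [0/1 + 1/1*7/10, 0/1 + 1/1*9/10) = [7/10, 9/10)
  'a': [0/1 + 1/1*9/10, 0/1 + 1/1*1/1) = [9/10, 1/1) <- contains code 49/50
  emit 'a', narrow to [9/10, 1/1)
Step 2: interval [9/10, 1/1), width = 1/1 - 9/10 = 1/10
  'b': [9/10 + 1/10*0/1, 9/10 + 1/10*7/10) = [9/10, 97/100)
  'f': [9/10 + 1/10*7/10, 9/10 + 1/10*9/10) = [97/100, 99/100) <- contains code 49/50
  'a': [9/10 + 1/10*9/10, 9/10 + 1/10*1/1) = [99/100, 1/1)
  emit 'f', narrow to [97/100, 99/100)

Answer: 97/100 99/100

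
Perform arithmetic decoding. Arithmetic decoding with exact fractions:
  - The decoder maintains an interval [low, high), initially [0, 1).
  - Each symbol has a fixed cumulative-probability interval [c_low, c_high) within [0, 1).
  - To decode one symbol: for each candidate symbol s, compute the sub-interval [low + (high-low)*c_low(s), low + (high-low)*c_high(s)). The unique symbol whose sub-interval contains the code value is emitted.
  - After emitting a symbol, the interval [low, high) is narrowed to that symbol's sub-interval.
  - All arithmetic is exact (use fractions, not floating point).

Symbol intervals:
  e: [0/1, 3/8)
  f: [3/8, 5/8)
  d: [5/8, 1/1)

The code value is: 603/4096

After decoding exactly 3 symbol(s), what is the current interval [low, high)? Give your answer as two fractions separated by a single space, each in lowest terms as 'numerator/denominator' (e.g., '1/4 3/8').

Step 1: interval [0/1, 1/1), width = 1/1 - 0/1 = 1/1
  'e': [0/1 + 1/1*0/1, 0/1 + 1/1*3/8) = [0/1, 3/8) <- contains code 603/4096
  'f': [0/1 + 1/1*3/8, 0/1 + 1/1*5/8) = [3/8, 5/8)
  'd': [0/1 + 1/1*5/8, 0/1 + 1/1*1/1) = [5/8, 1/1)
  emit 'e', narrow to [0/1, 3/8)
Step 2: interval [0/1, 3/8), width = 3/8 - 0/1 = 3/8
  'e': [0/1 + 3/8*0/1, 0/1 + 3/8*3/8) = [0/1, 9/64)
  'f': [0/1 + 3/8*3/8, 0/1 + 3/8*5/8) = [9/64, 15/64) <- contains code 603/4096
  'd': [0/1 + 3/8*5/8, 0/1 + 3/8*1/1) = [15/64, 3/8)
  emit 'f', narrow to [9/64, 15/64)
Step 3: interval [9/64, 15/64), width = 15/64 - 9/64 = 3/32
  'e': [9/64 + 3/32*0/1, 9/64 + 3/32*3/8) = [9/64, 45/256) <- contains code 603/4096
  'f': [9/64 + 3/32*3/8, 9/64 + 3/32*5/8) = [45/256, 51/256)
  'd': [9/64 + 3/32*5/8, 9/64 + 3/32*1/1) = [51/256, 15/64)
  emit 'e', narrow to [9/64, 45/256)

Answer: 9/64 45/256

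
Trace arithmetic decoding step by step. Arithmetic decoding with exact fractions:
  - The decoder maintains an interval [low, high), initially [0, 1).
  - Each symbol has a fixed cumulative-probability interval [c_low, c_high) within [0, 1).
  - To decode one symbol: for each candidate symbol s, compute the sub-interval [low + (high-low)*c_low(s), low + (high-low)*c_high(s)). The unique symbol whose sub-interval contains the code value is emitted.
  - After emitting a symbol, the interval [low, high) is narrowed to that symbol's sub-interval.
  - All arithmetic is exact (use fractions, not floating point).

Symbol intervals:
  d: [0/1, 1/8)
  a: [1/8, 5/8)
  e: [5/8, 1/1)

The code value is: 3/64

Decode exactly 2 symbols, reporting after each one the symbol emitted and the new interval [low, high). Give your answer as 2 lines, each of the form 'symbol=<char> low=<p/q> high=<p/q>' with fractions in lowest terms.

Step 1: interval [0/1, 1/1), width = 1/1 - 0/1 = 1/1
  'd': [0/1 + 1/1*0/1, 0/1 + 1/1*1/8) = [0/1, 1/8) <- contains code 3/64
  'a': [0/1 + 1/1*1/8, 0/1 + 1/1*5/8) = [1/8, 5/8)
  'e': [0/1 + 1/1*5/8, 0/1 + 1/1*1/1) = [5/8, 1/1)
  emit 'd', narrow to [0/1, 1/8)
Step 2: interval [0/1, 1/8), width = 1/8 - 0/1 = 1/8
  'd': [0/1 + 1/8*0/1, 0/1 + 1/8*1/8) = [0/1, 1/64)
  'a': [0/1 + 1/8*1/8, 0/1 + 1/8*5/8) = [1/64, 5/64) <- contains code 3/64
  'e': [0/1 + 1/8*5/8, 0/1 + 1/8*1/1) = [5/64, 1/8)
  emit 'a', narrow to [1/64, 5/64)

Answer: symbol=d low=0/1 high=1/8
symbol=a low=1/64 high=5/64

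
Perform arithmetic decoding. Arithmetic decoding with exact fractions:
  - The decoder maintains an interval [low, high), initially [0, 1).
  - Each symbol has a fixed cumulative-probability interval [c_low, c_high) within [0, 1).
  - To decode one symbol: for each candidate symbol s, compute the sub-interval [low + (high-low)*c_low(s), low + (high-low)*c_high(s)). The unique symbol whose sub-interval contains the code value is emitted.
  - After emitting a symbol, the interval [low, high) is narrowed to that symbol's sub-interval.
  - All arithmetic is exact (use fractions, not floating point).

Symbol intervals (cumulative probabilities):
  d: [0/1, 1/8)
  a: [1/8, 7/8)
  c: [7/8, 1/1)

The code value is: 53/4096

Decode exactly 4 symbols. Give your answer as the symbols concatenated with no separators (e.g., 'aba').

Answer: ddac

Derivation:
Step 1: interval [0/1, 1/1), width = 1/1 - 0/1 = 1/1
  'd': [0/1 + 1/1*0/1, 0/1 + 1/1*1/8) = [0/1, 1/8) <- contains code 53/4096
  'a': [0/1 + 1/1*1/8, 0/1 + 1/1*7/8) = [1/8, 7/8)
  'c': [0/1 + 1/1*7/8, 0/1 + 1/1*1/1) = [7/8, 1/1)
  emit 'd', narrow to [0/1, 1/8)
Step 2: interval [0/1, 1/8), width = 1/8 - 0/1 = 1/8
  'd': [0/1 + 1/8*0/1, 0/1 + 1/8*1/8) = [0/1, 1/64) <- contains code 53/4096
  'a': [0/1 + 1/8*1/8, 0/1 + 1/8*7/8) = [1/64, 7/64)
  'c': [0/1 + 1/8*7/8, 0/1 + 1/8*1/1) = [7/64, 1/8)
  emit 'd', narrow to [0/1, 1/64)
Step 3: interval [0/1, 1/64), width = 1/64 - 0/1 = 1/64
  'd': [0/1 + 1/64*0/1, 0/1 + 1/64*1/8) = [0/1, 1/512)
  'a': [0/1 + 1/64*1/8, 0/1 + 1/64*7/8) = [1/512, 7/512) <- contains code 53/4096
  'c': [0/1 + 1/64*7/8, 0/1 + 1/64*1/1) = [7/512, 1/64)
  emit 'a', narrow to [1/512, 7/512)
Step 4: interval [1/512, 7/512), width = 7/512 - 1/512 = 3/256
  'd': [1/512 + 3/256*0/1, 1/512 + 3/256*1/8) = [1/512, 7/2048)
  'a': [1/512 + 3/256*1/8, 1/512 + 3/256*7/8) = [7/2048, 25/2048)
  'c': [1/512 + 3/256*7/8, 1/512 + 3/256*1/1) = [25/2048, 7/512) <- contains code 53/4096
  emit 'c', narrow to [25/2048, 7/512)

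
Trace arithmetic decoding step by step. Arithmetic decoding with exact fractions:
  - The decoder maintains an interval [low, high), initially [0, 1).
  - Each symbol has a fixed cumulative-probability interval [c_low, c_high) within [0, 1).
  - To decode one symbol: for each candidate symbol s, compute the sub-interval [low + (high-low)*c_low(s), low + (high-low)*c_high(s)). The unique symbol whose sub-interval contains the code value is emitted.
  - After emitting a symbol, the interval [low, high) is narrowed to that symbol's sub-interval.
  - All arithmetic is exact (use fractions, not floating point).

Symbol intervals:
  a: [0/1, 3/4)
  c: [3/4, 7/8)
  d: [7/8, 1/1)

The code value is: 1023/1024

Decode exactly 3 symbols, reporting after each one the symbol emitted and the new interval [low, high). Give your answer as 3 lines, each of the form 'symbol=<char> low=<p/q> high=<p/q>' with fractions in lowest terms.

Step 1: interval [0/1, 1/1), width = 1/1 - 0/1 = 1/1
  'a': [0/1 + 1/1*0/1, 0/1 + 1/1*3/4) = [0/1, 3/4)
  'c': [0/1 + 1/1*3/4, 0/1 + 1/1*7/8) = [3/4, 7/8)
  'd': [0/1 + 1/1*7/8, 0/1 + 1/1*1/1) = [7/8, 1/1) <- contains code 1023/1024
  emit 'd', narrow to [7/8, 1/1)
Step 2: interval [7/8, 1/1), width = 1/1 - 7/8 = 1/8
  'a': [7/8 + 1/8*0/1, 7/8 + 1/8*3/4) = [7/8, 31/32)
  'c': [7/8 + 1/8*3/4, 7/8 + 1/8*7/8) = [31/32, 63/64)
  'd': [7/8 + 1/8*7/8, 7/8 + 1/8*1/1) = [63/64, 1/1) <- contains code 1023/1024
  emit 'd', narrow to [63/64, 1/1)
Step 3: interval [63/64, 1/1), width = 1/1 - 63/64 = 1/64
  'a': [63/64 + 1/64*0/1, 63/64 + 1/64*3/4) = [63/64, 255/256)
  'c': [63/64 + 1/64*3/4, 63/64 + 1/64*7/8) = [255/256, 511/512)
  'd': [63/64 + 1/64*7/8, 63/64 + 1/64*1/1) = [511/512, 1/1) <- contains code 1023/1024
  emit 'd', narrow to [511/512, 1/1)

Answer: symbol=d low=7/8 high=1/1
symbol=d low=63/64 high=1/1
symbol=d low=511/512 high=1/1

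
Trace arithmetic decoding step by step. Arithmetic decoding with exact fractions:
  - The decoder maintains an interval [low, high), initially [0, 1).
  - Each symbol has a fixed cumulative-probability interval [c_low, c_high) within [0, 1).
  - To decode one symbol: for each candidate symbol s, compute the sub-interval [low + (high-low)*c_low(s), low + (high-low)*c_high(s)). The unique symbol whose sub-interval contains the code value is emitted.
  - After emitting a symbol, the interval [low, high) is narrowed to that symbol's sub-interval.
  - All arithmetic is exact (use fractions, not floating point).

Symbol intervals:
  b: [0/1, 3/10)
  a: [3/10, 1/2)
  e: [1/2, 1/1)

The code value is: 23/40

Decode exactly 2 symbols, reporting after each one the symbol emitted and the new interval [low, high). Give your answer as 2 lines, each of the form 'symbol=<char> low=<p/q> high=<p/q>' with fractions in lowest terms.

Step 1: interval [0/1, 1/1), width = 1/1 - 0/1 = 1/1
  'b': [0/1 + 1/1*0/1, 0/1 + 1/1*3/10) = [0/1, 3/10)
  'a': [0/1 + 1/1*3/10, 0/1 + 1/1*1/2) = [3/10, 1/2)
  'e': [0/1 + 1/1*1/2, 0/1 + 1/1*1/1) = [1/2, 1/1) <- contains code 23/40
  emit 'e', narrow to [1/2, 1/1)
Step 2: interval [1/2, 1/1), width = 1/1 - 1/2 = 1/2
  'b': [1/2 + 1/2*0/1, 1/2 + 1/2*3/10) = [1/2, 13/20) <- contains code 23/40
  'a': [1/2 + 1/2*3/10, 1/2 + 1/2*1/2) = [13/20, 3/4)
  'e': [1/2 + 1/2*1/2, 1/2 + 1/2*1/1) = [3/4, 1/1)
  emit 'b', narrow to [1/2, 13/20)

Answer: symbol=e low=1/2 high=1/1
symbol=b low=1/2 high=13/20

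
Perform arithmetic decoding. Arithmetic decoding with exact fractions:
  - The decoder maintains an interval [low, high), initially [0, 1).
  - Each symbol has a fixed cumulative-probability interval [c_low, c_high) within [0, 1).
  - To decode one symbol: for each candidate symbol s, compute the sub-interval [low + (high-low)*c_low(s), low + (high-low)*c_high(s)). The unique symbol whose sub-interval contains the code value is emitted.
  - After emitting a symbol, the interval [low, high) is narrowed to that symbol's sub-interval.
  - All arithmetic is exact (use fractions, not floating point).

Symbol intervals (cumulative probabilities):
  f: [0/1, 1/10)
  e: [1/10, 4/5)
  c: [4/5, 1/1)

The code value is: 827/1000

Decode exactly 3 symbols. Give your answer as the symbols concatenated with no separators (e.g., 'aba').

Step 1: interval [0/1, 1/1), width = 1/1 - 0/1 = 1/1
  'f': [0/1 + 1/1*0/1, 0/1 + 1/1*1/10) = [0/1, 1/10)
  'e': [0/1 + 1/1*1/10, 0/1 + 1/1*4/5) = [1/10, 4/5)
  'c': [0/1 + 1/1*4/5, 0/1 + 1/1*1/1) = [4/5, 1/1) <- contains code 827/1000
  emit 'c', narrow to [4/5, 1/1)
Step 2: interval [4/5, 1/1), width = 1/1 - 4/5 = 1/5
  'f': [4/5 + 1/5*0/1, 4/5 + 1/5*1/10) = [4/5, 41/50)
  'e': [4/5 + 1/5*1/10, 4/5 + 1/5*4/5) = [41/50, 24/25) <- contains code 827/1000
  'c': [4/5 + 1/5*4/5, 4/5 + 1/5*1/1) = [24/25, 1/1)
  emit 'e', narrow to [41/50, 24/25)
Step 3: interval [41/50, 24/25), width = 24/25 - 41/50 = 7/50
  'f': [41/50 + 7/50*0/1, 41/50 + 7/50*1/10) = [41/50, 417/500) <- contains code 827/1000
  'e': [41/50 + 7/50*1/10, 41/50 + 7/50*4/5) = [417/500, 233/250)
  'c': [41/50 + 7/50*4/5, 41/50 + 7/50*1/1) = [233/250, 24/25)
  emit 'f', narrow to [41/50, 417/500)

Answer: cef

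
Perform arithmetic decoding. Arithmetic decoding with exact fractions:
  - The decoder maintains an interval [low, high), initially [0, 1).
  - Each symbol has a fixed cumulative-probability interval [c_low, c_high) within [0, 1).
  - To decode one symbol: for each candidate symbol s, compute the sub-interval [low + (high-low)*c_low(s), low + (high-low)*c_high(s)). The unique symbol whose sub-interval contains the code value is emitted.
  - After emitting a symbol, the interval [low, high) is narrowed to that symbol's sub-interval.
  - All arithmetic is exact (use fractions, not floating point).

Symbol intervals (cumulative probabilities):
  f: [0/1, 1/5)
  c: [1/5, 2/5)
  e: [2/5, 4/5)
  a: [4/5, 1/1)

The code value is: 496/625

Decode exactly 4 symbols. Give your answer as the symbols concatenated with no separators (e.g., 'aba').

Answer: eaae

Derivation:
Step 1: interval [0/1, 1/1), width = 1/1 - 0/1 = 1/1
  'f': [0/1 + 1/1*0/1, 0/1 + 1/1*1/5) = [0/1, 1/5)
  'c': [0/1 + 1/1*1/5, 0/1 + 1/1*2/5) = [1/5, 2/5)
  'e': [0/1 + 1/1*2/5, 0/1 + 1/1*4/5) = [2/5, 4/5) <- contains code 496/625
  'a': [0/1 + 1/1*4/5, 0/1 + 1/1*1/1) = [4/5, 1/1)
  emit 'e', narrow to [2/5, 4/5)
Step 2: interval [2/5, 4/5), width = 4/5 - 2/5 = 2/5
  'f': [2/5 + 2/5*0/1, 2/5 + 2/5*1/5) = [2/5, 12/25)
  'c': [2/5 + 2/5*1/5, 2/5 + 2/5*2/5) = [12/25, 14/25)
  'e': [2/5 + 2/5*2/5, 2/5 + 2/5*4/5) = [14/25, 18/25)
  'a': [2/5 + 2/5*4/5, 2/5 + 2/5*1/1) = [18/25, 4/5) <- contains code 496/625
  emit 'a', narrow to [18/25, 4/5)
Step 3: interval [18/25, 4/5), width = 4/5 - 18/25 = 2/25
  'f': [18/25 + 2/25*0/1, 18/25 + 2/25*1/5) = [18/25, 92/125)
  'c': [18/25 + 2/25*1/5, 18/25 + 2/25*2/5) = [92/125, 94/125)
  'e': [18/25 + 2/25*2/5, 18/25 + 2/25*4/5) = [94/125, 98/125)
  'a': [18/25 + 2/25*4/5, 18/25 + 2/25*1/1) = [98/125, 4/5) <- contains code 496/625
  emit 'a', narrow to [98/125, 4/5)
Step 4: interval [98/125, 4/5), width = 4/5 - 98/125 = 2/125
  'f': [98/125 + 2/125*0/1, 98/125 + 2/125*1/5) = [98/125, 492/625)
  'c': [98/125 + 2/125*1/5, 98/125 + 2/125*2/5) = [492/625, 494/625)
  'e': [98/125 + 2/125*2/5, 98/125 + 2/125*4/5) = [494/625, 498/625) <- contains code 496/625
  'a': [98/125 + 2/125*4/5, 98/125 + 2/125*1/1) = [498/625, 4/5)
  emit 'e', narrow to [494/625, 498/625)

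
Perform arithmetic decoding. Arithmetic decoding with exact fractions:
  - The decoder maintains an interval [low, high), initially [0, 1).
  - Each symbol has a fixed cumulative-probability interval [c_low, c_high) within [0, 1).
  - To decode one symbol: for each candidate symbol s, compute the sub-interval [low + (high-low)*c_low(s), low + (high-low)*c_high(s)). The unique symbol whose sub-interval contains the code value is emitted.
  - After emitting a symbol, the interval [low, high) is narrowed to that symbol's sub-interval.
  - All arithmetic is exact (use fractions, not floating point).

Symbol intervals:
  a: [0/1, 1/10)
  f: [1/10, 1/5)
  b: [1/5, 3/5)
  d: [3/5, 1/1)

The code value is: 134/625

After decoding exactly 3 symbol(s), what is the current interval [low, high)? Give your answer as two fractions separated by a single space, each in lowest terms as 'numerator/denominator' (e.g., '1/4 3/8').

Answer: 26/125 28/125

Derivation:
Step 1: interval [0/1, 1/1), width = 1/1 - 0/1 = 1/1
  'a': [0/1 + 1/1*0/1, 0/1 + 1/1*1/10) = [0/1, 1/10)
  'f': [0/1 + 1/1*1/10, 0/1 + 1/1*1/5) = [1/10, 1/5)
  'b': [0/1 + 1/1*1/5, 0/1 + 1/1*3/5) = [1/5, 3/5) <- contains code 134/625
  'd': [0/1 + 1/1*3/5, 0/1 + 1/1*1/1) = [3/5, 1/1)
  emit 'b', narrow to [1/5, 3/5)
Step 2: interval [1/5, 3/5), width = 3/5 - 1/5 = 2/5
  'a': [1/5 + 2/5*0/1, 1/5 + 2/5*1/10) = [1/5, 6/25) <- contains code 134/625
  'f': [1/5 + 2/5*1/10, 1/5 + 2/5*1/5) = [6/25, 7/25)
  'b': [1/5 + 2/5*1/5, 1/5 + 2/5*3/5) = [7/25, 11/25)
  'd': [1/5 + 2/5*3/5, 1/5 + 2/5*1/1) = [11/25, 3/5)
  emit 'a', narrow to [1/5, 6/25)
Step 3: interval [1/5, 6/25), width = 6/25 - 1/5 = 1/25
  'a': [1/5 + 1/25*0/1, 1/5 + 1/25*1/10) = [1/5, 51/250)
  'f': [1/5 + 1/25*1/10, 1/5 + 1/25*1/5) = [51/250, 26/125)
  'b': [1/5 + 1/25*1/5, 1/5 + 1/25*3/5) = [26/125, 28/125) <- contains code 134/625
  'd': [1/5 + 1/25*3/5, 1/5 + 1/25*1/1) = [28/125, 6/25)
  emit 'b', narrow to [26/125, 28/125)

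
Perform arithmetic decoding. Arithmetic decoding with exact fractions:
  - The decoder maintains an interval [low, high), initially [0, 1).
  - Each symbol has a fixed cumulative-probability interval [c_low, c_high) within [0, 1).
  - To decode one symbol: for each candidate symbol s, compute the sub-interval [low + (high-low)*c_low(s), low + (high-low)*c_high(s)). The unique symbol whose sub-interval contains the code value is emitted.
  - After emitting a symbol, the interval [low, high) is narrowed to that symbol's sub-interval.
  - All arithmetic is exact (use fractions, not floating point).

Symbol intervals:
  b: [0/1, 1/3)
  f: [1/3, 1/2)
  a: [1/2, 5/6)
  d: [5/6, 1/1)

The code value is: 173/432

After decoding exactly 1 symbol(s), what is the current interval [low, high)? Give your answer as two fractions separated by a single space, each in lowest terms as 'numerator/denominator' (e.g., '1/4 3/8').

Step 1: interval [0/1, 1/1), width = 1/1 - 0/1 = 1/1
  'b': [0/1 + 1/1*0/1, 0/1 + 1/1*1/3) = [0/1, 1/3)
  'f': [0/1 + 1/1*1/3, 0/1 + 1/1*1/2) = [1/3, 1/2) <- contains code 173/432
  'a': [0/1 + 1/1*1/2, 0/1 + 1/1*5/6) = [1/2, 5/6)
  'd': [0/1 + 1/1*5/6, 0/1 + 1/1*1/1) = [5/6, 1/1)
  emit 'f', narrow to [1/3, 1/2)

Answer: 1/3 1/2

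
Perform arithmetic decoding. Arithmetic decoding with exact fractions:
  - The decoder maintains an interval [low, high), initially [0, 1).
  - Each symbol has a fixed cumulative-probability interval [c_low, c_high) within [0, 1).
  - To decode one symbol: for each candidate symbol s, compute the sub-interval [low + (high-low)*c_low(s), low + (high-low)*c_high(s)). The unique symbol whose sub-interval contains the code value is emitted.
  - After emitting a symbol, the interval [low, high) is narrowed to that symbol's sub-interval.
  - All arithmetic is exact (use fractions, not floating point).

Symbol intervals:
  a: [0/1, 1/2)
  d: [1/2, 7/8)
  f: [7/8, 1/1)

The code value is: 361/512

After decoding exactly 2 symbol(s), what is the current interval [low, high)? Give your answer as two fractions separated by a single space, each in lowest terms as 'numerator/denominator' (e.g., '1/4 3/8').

Step 1: interval [0/1, 1/1), width = 1/1 - 0/1 = 1/1
  'a': [0/1 + 1/1*0/1, 0/1 + 1/1*1/2) = [0/1, 1/2)
  'd': [0/1 + 1/1*1/2, 0/1 + 1/1*7/8) = [1/2, 7/8) <- contains code 361/512
  'f': [0/1 + 1/1*7/8, 0/1 + 1/1*1/1) = [7/8, 1/1)
  emit 'd', narrow to [1/2, 7/8)
Step 2: interval [1/2, 7/8), width = 7/8 - 1/2 = 3/8
  'a': [1/2 + 3/8*0/1, 1/2 + 3/8*1/2) = [1/2, 11/16)
  'd': [1/2 + 3/8*1/2, 1/2 + 3/8*7/8) = [11/16, 53/64) <- contains code 361/512
  'f': [1/2 + 3/8*7/8, 1/2 + 3/8*1/1) = [53/64, 7/8)
  emit 'd', narrow to [11/16, 53/64)

Answer: 11/16 53/64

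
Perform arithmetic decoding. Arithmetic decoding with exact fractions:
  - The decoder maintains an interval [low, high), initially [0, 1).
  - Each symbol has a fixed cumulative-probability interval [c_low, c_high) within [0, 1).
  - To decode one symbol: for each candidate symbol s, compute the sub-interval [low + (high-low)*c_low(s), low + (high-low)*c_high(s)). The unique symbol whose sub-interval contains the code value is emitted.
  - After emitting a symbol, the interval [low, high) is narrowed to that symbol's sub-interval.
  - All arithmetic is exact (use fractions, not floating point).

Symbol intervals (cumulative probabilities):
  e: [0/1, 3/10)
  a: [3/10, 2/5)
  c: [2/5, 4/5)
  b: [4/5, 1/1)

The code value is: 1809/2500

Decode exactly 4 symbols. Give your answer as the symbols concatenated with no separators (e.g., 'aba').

Answer: cbee

Derivation:
Step 1: interval [0/1, 1/1), width = 1/1 - 0/1 = 1/1
  'e': [0/1 + 1/1*0/1, 0/1 + 1/1*3/10) = [0/1, 3/10)
  'a': [0/1 + 1/1*3/10, 0/1 + 1/1*2/5) = [3/10, 2/5)
  'c': [0/1 + 1/1*2/5, 0/1 + 1/1*4/5) = [2/5, 4/5) <- contains code 1809/2500
  'b': [0/1 + 1/1*4/5, 0/1 + 1/1*1/1) = [4/5, 1/1)
  emit 'c', narrow to [2/5, 4/5)
Step 2: interval [2/5, 4/5), width = 4/5 - 2/5 = 2/5
  'e': [2/5 + 2/5*0/1, 2/5 + 2/5*3/10) = [2/5, 13/25)
  'a': [2/5 + 2/5*3/10, 2/5 + 2/5*2/5) = [13/25, 14/25)
  'c': [2/5 + 2/5*2/5, 2/5 + 2/5*4/5) = [14/25, 18/25)
  'b': [2/5 + 2/5*4/5, 2/5 + 2/5*1/1) = [18/25, 4/5) <- contains code 1809/2500
  emit 'b', narrow to [18/25, 4/5)
Step 3: interval [18/25, 4/5), width = 4/5 - 18/25 = 2/25
  'e': [18/25 + 2/25*0/1, 18/25 + 2/25*3/10) = [18/25, 93/125) <- contains code 1809/2500
  'a': [18/25 + 2/25*3/10, 18/25 + 2/25*2/5) = [93/125, 94/125)
  'c': [18/25 + 2/25*2/5, 18/25 + 2/25*4/5) = [94/125, 98/125)
  'b': [18/25 + 2/25*4/5, 18/25 + 2/25*1/1) = [98/125, 4/5)
  emit 'e', narrow to [18/25, 93/125)
Step 4: interval [18/25, 93/125), width = 93/125 - 18/25 = 3/125
  'e': [18/25 + 3/125*0/1, 18/25 + 3/125*3/10) = [18/25, 909/1250) <- contains code 1809/2500
  'a': [18/25 + 3/125*3/10, 18/25 + 3/125*2/5) = [909/1250, 456/625)
  'c': [18/25 + 3/125*2/5, 18/25 + 3/125*4/5) = [456/625, 462/625)
  'b': [18/25 + 3/125*4/5, 18/25 + 3/125*1/1) = [462/625, 93/125)
  emit 'e', narrow to [18/25, 909/1250)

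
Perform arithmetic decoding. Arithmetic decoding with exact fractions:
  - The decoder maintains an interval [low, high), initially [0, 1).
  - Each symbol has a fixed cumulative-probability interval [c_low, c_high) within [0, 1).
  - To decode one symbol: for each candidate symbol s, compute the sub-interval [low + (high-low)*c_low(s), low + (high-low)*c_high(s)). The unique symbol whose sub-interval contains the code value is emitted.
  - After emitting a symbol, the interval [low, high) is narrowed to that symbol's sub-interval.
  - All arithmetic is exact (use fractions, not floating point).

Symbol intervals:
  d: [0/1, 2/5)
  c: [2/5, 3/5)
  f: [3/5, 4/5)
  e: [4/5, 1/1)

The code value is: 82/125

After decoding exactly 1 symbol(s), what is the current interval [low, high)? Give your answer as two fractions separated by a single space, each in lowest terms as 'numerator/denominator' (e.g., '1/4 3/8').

Answer: 3/5 4/5

Derivation:
Step 1: interval [0/1, 1/1), width = 1/1 - 0/1 = 1/1
  'd': [0/1 + 1/1*0/1, 0/1 + 1/1*2/5) = [0/1, 2/5)
  'c': [0/1 + 1/1*2/5, 0/1 + 1/1*3/5) = [2/5, 3/5)
  'f': [0/1 + 1/1*3/5, 0/1 + 1/1*4/5) = [3/5, 4/5) <- contains code 82/125
  'e': [0/1 + 1/1*4/5, 0/1 + 1/1*1/1) = [4/5, 1/1)
  emit 'f', narrow to [3/5, 4/5)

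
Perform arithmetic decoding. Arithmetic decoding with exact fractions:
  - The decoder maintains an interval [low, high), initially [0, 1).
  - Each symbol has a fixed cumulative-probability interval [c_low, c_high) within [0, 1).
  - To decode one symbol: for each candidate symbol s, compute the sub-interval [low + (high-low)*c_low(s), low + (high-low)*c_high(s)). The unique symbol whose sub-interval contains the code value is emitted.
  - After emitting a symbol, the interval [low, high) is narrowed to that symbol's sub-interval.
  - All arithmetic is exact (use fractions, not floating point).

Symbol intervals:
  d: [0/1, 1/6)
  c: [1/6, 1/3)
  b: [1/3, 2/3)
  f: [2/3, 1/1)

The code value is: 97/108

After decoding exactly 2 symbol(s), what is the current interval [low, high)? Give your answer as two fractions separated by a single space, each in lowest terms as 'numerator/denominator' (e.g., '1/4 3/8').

Step 1: interval [0/1, 1/1), width = 1/1 - 0/1 = 1/1
  'd': [0/1 + 1/1*0/1, 0/1 + 1/1*1/6) = [0/1, 1/6)
  'c': [0/1 + 1/1*1/6, 0/1 + 1/1*1/3) = [1/6, 1/3)
  'b': [0/1 + 1/1*1/3, 0/1 + 1/1*2/3) = [1/3, 2/3)
  'f': [0/1 + 1/1*2/3, 0/1 + 1/1*1/1) = [2/3, 1/1) <- contains code 97/108
  emit 'f', narrow to [2/3, 1/1)
Step 2: interval [2/3, 1/1), width = 1/1 - 2/3 = 1/3
  'd': [2/3 + 1/3*0/1, 2/3 + 1/3*1/6) = [2/3, 13/18)
  'c': [2/3 + 1/3*1/6, 2/3 + 1/3*1/3) = [13/18, 7/9)
  'b': [2/3 + 1/3*1/3, 2/3 + 1/3*2/3) = [7/9, 8/9)
  'f': [2/3 + 1/3*2/3, 2/3 + 1/3*1/1) = [8/9, 1/1) <- contains code 97/108
  emit 'f', narrow to [8/9, 1/1)

Answer: 8/9 1/1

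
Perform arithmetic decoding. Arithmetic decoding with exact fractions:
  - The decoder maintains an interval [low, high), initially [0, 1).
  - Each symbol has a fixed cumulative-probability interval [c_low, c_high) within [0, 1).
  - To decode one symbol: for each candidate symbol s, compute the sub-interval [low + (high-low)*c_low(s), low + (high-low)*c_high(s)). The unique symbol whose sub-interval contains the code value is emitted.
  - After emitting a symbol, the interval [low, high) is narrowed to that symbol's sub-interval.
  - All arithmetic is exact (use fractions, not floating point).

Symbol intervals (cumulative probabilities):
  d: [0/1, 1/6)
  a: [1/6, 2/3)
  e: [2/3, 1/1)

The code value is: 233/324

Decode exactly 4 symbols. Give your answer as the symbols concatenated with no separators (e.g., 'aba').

Answer: edee

Derivation:
Step 1: interval [0/1, 1/1), width = 1/1 - 0/1 = 1/1
  'd': [0/1 + 1/1*0/1, 0/1 + 1/1*1/6) = [0/1, 1/6)
  'a': [0/1 + 1/1*1/6, 0/1 + 1/1*2/3) = [1/6, 2/3)
  'e': [0/1 + 1/1*2/3, 0/1 + 1/1*1/1) = [2/3, 1/1) <- contains code 233/324
  emit 'e', narrow to [2/3, 1/1)
Step 2: interval [2/3, 1/1), width = 1/1 - 2/3 = 1/3
  'd': [2/3 + 1/3*0/1, 2/3 + 1/3*1/6) = [2/3, 13/18) <- contains code 233/324
  'a': [2/3 + 1/3*1/6, 2/3 + 1/3*2/3) = [13/18, 8/9)
  'e': [2/3 + 1/3*2/3, 2/3 + 1/3*1/1) = [8/9, 1/1)
  emit 'd', narrow to [2/3, 13/18)
Step 3: interval [2/3, 13/18), width = 13/18 - 2/3 = 1/18
  'd': [2/3 + 1/18*0/1, 2/3 + 1/18*1/6) = [2/3, 73/108)
  'a': [2/3 + 1/18*1/6, 2/3 + 1/18*2/3) = [73/108, 19/27)
  'e': [2/3 + 1/18*2/3, 2/3 + 1/18*1/1) = [19/27, 13/18) <- contains code 233/324
  emit 'e', narrow to [19/27, 13/18)
Step 4: interval [19/27, 13/18), width = 13/18 - 19/27 = 1/54
  'd': [19/27 + 1/54*0/1, 19/27 + 1/54*1/6) = [19/27, 229/324)
  'a': [19/27 + 1/54*1/6, 19/27 + 1/54*2/3) = [229/324, 58/81)
  'e': [19/27 + 1/54*2/3, 19/27 + 1/54*1/1) = [58/81, 13/18) <- contains code 233/324
  emit 'e', narrow to [58/81, 13/18)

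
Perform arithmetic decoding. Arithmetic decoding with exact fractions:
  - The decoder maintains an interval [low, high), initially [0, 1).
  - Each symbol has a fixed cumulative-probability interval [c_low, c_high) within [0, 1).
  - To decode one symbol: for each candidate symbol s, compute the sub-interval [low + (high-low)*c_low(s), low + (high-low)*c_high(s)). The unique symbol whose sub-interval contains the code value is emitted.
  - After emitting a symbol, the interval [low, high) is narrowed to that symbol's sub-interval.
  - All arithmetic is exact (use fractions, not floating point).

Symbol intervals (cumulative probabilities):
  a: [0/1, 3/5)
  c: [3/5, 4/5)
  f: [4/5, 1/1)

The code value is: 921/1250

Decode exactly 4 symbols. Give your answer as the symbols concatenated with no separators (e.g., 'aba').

Answer: ccac

Derivation:
Step 1: interval [0/1, 1/1), width = 1/1 - 0/1 = 1/1
  'a': [0/1 + 1/1*0/1, 0/1 + 1/1*3/5) = [0/1, 3/5)
  'c': [0/1 + 1/1*3/5, 0/1 + 1/1*4/5) = [3/5, 4/5) <- contains code 921/1250
  'f': [0/1 + 1/1*4/5, 0/1 + 1/1*1/1) = [4/5, 1/1)
  emit 'c', narrow to [3/5, 4/5)
Step 2: interval [3/5, 4/5), width = 4/5 - 3/5 = 1/5
  'a': [3/5 + 1/5*0/1, 3/5 + 1/5*3/5) = [3/5, 18/25)
  'c': [3/5 + 1/5*3/5, 3/5 + 1/5*4/5) = [18/25, 19/25) <- contains code 921/1250
  'f': [3/5 + 1/5*4/5, 3/5 + 1/5*1/1) = [19/25, 4/5)
  emit 'c', narrow to [18/25, 19/25)
Step 3: interval [18/25, 19/25), width = 19/25 - 18/25 = 1/25
  'a': [18/25 + 1/25*0/1, 18/25 + 1/25*3/5) = [18/25, 93/125) <- contains code 921/1250
  'c': [18/25 + 1/25*3/5, 18/25 + 1/25*4/5) = [93/125, 94/125)
  'f': [18/25 + 1/25*4/5, 18/25 + 1/25*1/1) = [94/125, 19/25)
  emit 'a', narrow to [18/25, 93/125)
Step 4: interval [18/25, 93/125), width = 93/125 - 18/25 = 3/125
  'a': [18/25 + 3/125*0/1, 18/25 + 3/125*3/5) = [18/25, 459/625)
  'c': [18/25 + 3/125*3/5, 18/25 + 3/125*4/5) = [459/625, 462/625) <- contains code 921/1250
  'f': [18/25 + 3/125*4/5, 18/25 + 3/125*1/1) = [462/625, 93/125)
  emit 'c', narrow to [459/625, 462/625)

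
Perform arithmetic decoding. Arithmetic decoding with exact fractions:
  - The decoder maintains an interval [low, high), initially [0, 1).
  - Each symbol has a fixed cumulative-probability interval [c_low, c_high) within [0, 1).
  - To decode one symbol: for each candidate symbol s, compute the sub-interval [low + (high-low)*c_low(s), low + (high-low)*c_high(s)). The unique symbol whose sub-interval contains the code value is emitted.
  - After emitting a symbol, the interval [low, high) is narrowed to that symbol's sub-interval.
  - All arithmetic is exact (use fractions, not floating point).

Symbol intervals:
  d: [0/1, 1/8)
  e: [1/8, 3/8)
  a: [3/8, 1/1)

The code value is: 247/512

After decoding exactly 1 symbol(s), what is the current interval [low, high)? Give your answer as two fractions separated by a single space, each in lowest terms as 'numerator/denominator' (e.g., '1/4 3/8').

Answer: 3/8 1/1

Derivation:
Step 1: interval [0/1, 1/1), width = 1/1 - 0/1 = 1/1
  'd': [0/1 + 1/1*0/1, 0/1 + 1/1*1/8) = [0/1, 1/8)
  'e': [0/1 + 1/1*1/8, 0/1 + 1/1*3/8) = [1/8, 3/8)
  'a': [0/1 + 1/1*3/8, 0/1 + 1/1*1/1) = [3/8, 1/1) <- contains code 247/512
  emit 'a', narrow to [3/8, 1/1)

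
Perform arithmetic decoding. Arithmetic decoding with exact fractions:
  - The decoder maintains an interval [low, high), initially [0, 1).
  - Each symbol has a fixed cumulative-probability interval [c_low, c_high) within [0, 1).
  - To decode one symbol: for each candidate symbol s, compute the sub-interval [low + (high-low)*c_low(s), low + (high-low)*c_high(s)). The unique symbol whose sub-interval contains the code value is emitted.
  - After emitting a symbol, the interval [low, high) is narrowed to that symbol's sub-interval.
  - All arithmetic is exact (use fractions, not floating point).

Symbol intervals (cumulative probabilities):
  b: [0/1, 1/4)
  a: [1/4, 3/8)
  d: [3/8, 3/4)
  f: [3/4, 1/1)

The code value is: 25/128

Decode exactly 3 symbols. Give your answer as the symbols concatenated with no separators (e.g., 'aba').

Step 1: interval [0/1, 1/1), width = 1/1 - 0/1 = 1/1
  'b': [0/1 + 1/1*0/1, 0/1 + 1/1*1/4) = [0/1, 1/4) <- contains code 25/128
  'a': [0/1 + 1/1*1/4, 0/1 + 1/1*3/8) = [1/4, 3/8)
  'd': [0/1 + 1/1*3/8, 0/1 + 1/1*3/4) = [3/8, 3/4)
  'f': [0/1 + 1/1*3/4, 0/1 + 1/1*1/1) = [3/4, 1/1)
  emit 'b', narrow to [0/1, 1/4)
Step 2: interval [0/1, 1/4), width = 1/4 - 0/1 = 1/4
  'b': [0/1 + 1/4*0/1, 0/1 + 1/4*1/4) = [0/1, 1/16)
  'a': [0/1 + 1/4*1/4, 0/1 + 1/4*3/8) = [1/16, 3/32)
  'd': [0/1 + 1/4*3/8, 0/1 + 1/4*3/4) = [3/32, 3/16)
  'f': [0/1 + 1/4*3/4, 0/1 + 1/4*1/1) = [3/16, 1/4) <- contains code 25/128
  emit 'f', narrow to [3/16, 1/4)
Step 3: interval [3/16, 1/4), width = 1/4 - 3/16 = 1/16
  'b': [3/16 + 1/16*0/1, 3/16 + 1/16*1/4) = [3/16, 13/64) <- contains code 25/128
  'a': [3/16 + 1/16*1/4, 3/16 + 1/16*3/8) = [13/64, 27/128)
  'd': [3/16 + 1/16*3/8, 3/16 + 1/16*3/4) = [27/128, 15/64)
  'f': [3/16 + 1/16*3/4, 3/16 + 1/16*1/1) = [15/64, 1/4)
  emit 'b', narrow to [3/16, 13/64)

Answer: bfb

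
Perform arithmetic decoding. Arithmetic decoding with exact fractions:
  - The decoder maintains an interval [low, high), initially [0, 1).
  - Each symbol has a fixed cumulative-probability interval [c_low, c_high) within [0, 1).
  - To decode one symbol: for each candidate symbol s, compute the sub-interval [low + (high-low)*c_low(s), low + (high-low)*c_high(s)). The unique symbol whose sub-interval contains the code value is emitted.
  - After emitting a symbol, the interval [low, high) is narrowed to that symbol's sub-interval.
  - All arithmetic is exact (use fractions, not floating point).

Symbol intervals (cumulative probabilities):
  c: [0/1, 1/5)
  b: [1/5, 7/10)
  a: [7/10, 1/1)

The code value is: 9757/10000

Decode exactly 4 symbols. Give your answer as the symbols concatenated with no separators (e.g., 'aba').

Answer: aaac

Derivation:
Step 1: interval [0/1, 1/1), width = 1/1 - 0/1 = 1/1
  'c': [0/1 + 1/1*0/1, 0/1 + 1/1*1/5) = [0/1, 1/5)
  'b': [0/1 + 1/1*1/5, 0/1 + 1/1*7/10) = [1/5, 7/10)
  'a': [0/1 + 1/1*7/10, 0/1 + 1/1*1/1) = [7/10, 1/1) <- contains code 9757/10000
  emit 'a', narrow to [7/10, 1/1)
Step 2: interval [7/10, 1/1), width = 1/1 - 7/10 = 3/10
  'c': [7/10 + 3/10*0/1, 7/10 + 3/10*1/5) = [7/10, 19/25)
  'b': [7/10 + 3/10*1/5, 7/10 + 3/10*7/10) = [19/25, 91/100)
  'a': [7/10 + 3/10*7/10, 7/10 + 3/10*1/1) = [91/100, 1/1) <- contains code 9757/10000
  emit 'a', narrow to [91/100, 1/1)
Step 3: interval [91/100, 1/1), width = 1/1 - 91/100 = 9/100
  'c': [91/100 + 9/100*0/1, 91/100 + 9/100*1/5) = [91/100, 116/125)
  'b': [91/100 + 9/100*1/5, 91/100 + 9/100*7/10) = [116/125, 973/1000)
  'a': [91/100 + 9/100*7/10, 91/100 + 9/100*1/1) = [973/1000, 1/1) <- contains code 9757/10000
  emit 'a', narrow to [973/1000, 1/1)
Step 4: interval [973/1000, 1/1), width = 1/1 - 973/1000 = 27/1000
  'c': [973/1000 + 27/1000*0/1, 973/1000 + 27/1000*1/5) = [973/1000, 1223/1250) <- contains code 9757/10000
  'b': [973/1000 + 27/1000*1/5, 973/1000 + 27/1000*7/10) = [1223/1250, 9919/10000)
  'a': [973/1000 + 27/1000*7/10, 973/1000 + 27/1000*1/1) = [9919/10000, 1/1)
  emit 'c', narrow to [973/1000, 1223/1250)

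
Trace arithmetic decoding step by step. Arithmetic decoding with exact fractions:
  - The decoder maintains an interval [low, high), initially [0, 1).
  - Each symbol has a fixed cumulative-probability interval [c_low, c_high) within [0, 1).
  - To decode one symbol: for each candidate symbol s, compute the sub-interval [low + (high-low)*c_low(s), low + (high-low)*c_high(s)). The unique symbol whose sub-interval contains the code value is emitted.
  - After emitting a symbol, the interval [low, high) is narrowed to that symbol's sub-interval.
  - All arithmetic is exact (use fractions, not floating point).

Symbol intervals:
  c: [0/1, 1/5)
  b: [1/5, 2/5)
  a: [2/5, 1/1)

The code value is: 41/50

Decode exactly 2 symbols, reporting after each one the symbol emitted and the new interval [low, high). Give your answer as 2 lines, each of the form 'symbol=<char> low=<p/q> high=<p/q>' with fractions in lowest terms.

Step 1: interval [0/1, 1/1), width = 1/1 - 0/1 = 1/1
  'c': [0/1 + 1/1*0/1, 0/1 + 1/1*1/5) = [0/1, 1/5)
  'b': [0/1 + 1/1*1/5, 0/1 + 1/1*2/5) = [1/5, 2/5)
  'a': [0/1 + 1/1*2/5, 0/1 + 1/1*1/1) = [2/5, 1/1) <- contains code 41/50
  emit 'a', narrow to [2/5, 1/1)
Step 2: interval [2/5, 1/1), width = 1/1 - 2/5 = 3/5
  'c': [2/5 + 3/5*0/1, 2/5 + 3/5*1/5) = [2/5, 13/25)
  'b': [2/5 + 3/5*1/5, 2/5 + 3/5*2/5) = [13/25, 16/25)
  'a': [2/5 + 3/5*2/5, 2/5 + 3/5*1/1) = [16/25, 1/1) <- contains code 41/50
  emit 'a', narrow to [16/25, 1/1)

Answer: symbol=a low=2/5 high=1/1
symbol=a low=16/25 high=1/1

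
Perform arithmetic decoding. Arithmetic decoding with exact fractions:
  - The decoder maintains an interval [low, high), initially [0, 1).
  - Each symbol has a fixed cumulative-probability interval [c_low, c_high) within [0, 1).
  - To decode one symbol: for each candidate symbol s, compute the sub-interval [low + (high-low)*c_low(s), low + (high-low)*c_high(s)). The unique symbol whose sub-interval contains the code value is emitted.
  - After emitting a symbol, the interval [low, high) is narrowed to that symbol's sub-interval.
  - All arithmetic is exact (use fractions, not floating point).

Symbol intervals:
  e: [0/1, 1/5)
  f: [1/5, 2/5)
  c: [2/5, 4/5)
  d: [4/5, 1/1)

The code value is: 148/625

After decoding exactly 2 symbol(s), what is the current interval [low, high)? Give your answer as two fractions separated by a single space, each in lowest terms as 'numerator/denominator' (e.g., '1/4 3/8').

Step 1: interval [0/1, 1/1), width = 1/1 - 0/1 = 1/1
  'e': [0/1 + 1/1*0/1, 0/1 + 1/1*1/5) = [0/1, 1/5)
  'f': [0/1 + 1/1*1/5, 0/1 + 1/1*2/5) = [1/5, 2/5) <- contains code 148/625
  'c': [0/1 + 1/1*2/5, 0/1 + 1/1*4/5) = [2/5, 4/5)
  'd': [0/1 + 1/1*4/5, 0/1 + 1/1*1/1) = [4/5, 1/1)
  emit 'f', narrow to [1/5, 2/5)
Step 2: interval [1/5, 2/5), width = 2/5 - 1/5 = 1/5
  'e': [1/5 + 1/5*0/1, 1/5 + 1/5*1/5) = [1/5, 6/25) <- contains code 148/625
  'f': [1/5 + 1/5*1/5, 1/5 + 1/5*2/5) = [6/25, 7/25)
  'c': [1/5 + 1/5*2/5, 1/5 + 1/5*4/5) = [7/25, 9/25)
  'd': [1/5 + 1/5*4/5, 1/5 + 1/5*1/1) = [9/25, 2/5)
  emit 'e', narrow to [1/5, 6/25)

Answer: 1/5 6/25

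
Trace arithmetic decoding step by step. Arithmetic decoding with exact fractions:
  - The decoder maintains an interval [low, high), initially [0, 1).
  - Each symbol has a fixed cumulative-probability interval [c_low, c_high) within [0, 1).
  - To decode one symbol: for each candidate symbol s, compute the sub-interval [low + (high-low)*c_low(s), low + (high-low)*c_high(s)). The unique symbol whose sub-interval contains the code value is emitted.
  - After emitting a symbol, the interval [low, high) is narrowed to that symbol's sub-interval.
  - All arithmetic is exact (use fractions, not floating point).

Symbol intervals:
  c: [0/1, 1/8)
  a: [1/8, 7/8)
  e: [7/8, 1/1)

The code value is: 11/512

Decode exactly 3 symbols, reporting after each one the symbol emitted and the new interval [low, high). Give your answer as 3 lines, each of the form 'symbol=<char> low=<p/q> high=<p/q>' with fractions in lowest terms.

Answer: symbol=c low=0/1 high=1/8
symbol=a low=1/64 high=7/64
symbol=c low=1/64 high=7/256

Derivation:
Step 1: interval [0/1, 1/1), width = 1/1 - 0/1 = 1/1
  'c': [0/1 + 1/1*0/1, 0/1 + 1/1*1/8) = [0/1, 1/8) <- contains code 11/512
  'a': [0/1 + 1/1*1/8, 0/1 + 1/1*7/8) = [1/8, 7/8)
  'e': [0/1 + 1/1*7/8, 0/1 + 1/1*1/1) = [7/8, 1/1)
  emit 'c', narrow to [0/1, 1/8)
Step 2: interval [0/1, 1/8), width = 1/8 - 0/1 = 1/8
  'c': [0/1 + 1/8*0/1, 0/1 + 1/8*1/8) = [0/1, 1/64)
  'a': [0/1 + 1/8*1/8, 0/1 + 1/8*7/8) = [1/64, 7/64) <- contains code 11/512
  'e': [0/1 + 1/8*7/8, 0/1 + 1/8*1/1) = [7/64, 1/8)
  emit 'a', narrow to [1/64, 7/64)
Step 3: interval [1/64, 7/64), width = 7/64 - 1/64 = 3/32
  'c': [1/64 + 3/32*0/1, 1/64 + 3/32*1/8) = [1/64, 7/256) <- contains code 11/512
  'a': [1/64 + 3/32*1/8, 1/64 + 3/32*7/8) = [7/256, 25/256)
  'e': [1/64 + 3/32*7/8, 1/64 + 3/32*1/1) = [25/256, 7/64)
  emit 'c', narrow to [1/64, 7/256)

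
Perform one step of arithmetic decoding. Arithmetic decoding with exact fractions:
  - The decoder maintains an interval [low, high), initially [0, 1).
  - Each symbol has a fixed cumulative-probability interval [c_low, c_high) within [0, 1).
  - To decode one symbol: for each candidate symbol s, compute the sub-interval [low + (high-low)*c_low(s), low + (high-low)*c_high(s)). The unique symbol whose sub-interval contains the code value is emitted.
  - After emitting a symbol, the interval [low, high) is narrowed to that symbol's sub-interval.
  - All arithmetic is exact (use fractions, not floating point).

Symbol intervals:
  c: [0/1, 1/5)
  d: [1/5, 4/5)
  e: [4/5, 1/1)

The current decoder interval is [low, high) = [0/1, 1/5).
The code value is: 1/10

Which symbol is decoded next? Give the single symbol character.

Interval width = high − low = 1/5 − 0/1 = 1/5
Scaled code = (code − low) / width = (1/10 − 0/1) / 1/5 = 1/2
  c: [0/1, 1/5) 
  d: [1/5, 4/5) ← scaled code falls here ✓
  e: [4/5, 1/1) 

Answer: d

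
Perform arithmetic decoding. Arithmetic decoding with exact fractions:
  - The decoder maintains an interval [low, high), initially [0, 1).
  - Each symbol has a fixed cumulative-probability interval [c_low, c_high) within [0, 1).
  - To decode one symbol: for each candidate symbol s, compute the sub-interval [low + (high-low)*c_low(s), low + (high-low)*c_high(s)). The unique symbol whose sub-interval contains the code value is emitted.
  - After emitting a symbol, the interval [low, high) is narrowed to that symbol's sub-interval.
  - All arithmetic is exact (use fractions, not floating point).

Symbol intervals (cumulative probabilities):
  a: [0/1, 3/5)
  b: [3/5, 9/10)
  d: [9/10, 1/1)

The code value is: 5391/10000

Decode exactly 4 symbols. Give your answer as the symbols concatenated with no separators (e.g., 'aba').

Step 1: interval [0/1, 1/1), width = 1/1 - 0/1 = 1/1
  'a': [0/1 + 1/1*0/1, 0/1 + 1/1*3/5) = [0/1, 3/5) <- contains code 5391/10000
  'b': [0/1 + 1/1*3/5, 0/1 + 1/1*9/10) = [3/5, 9/10)
  'd': [0/1 + 1/1*9/10, 0/1 + 1/1*1/1) = [9/10, 1/1)
  emit 'a', narrow to [0/1, 3/5)
Step 2: interval [0/1, 3/5), width = 3/5 - 0/1 = 3/5
  'a': [0/1 + 3/5*0/1, 0/1 + 3/5*3/5) = [0/1, 9/25)
  'b': [0/1 + 3/5*3/5, 0/1 + 3/5*9/10) = [9/25, 27/50) <- contains code 5391/10000
  'd': [0/1 + 3/5*9/10, 0/1 + 3/5*1/1) = [27/50, 3/5)
  emit 'b', narrow to [9/25, 27/50)
Step 3: interval [9/25, 27/50), width = 27/50 - 9/25 = 9/50
  'a': [9/25 + 9/50*0/1, 9/25 + 9/50*3/5) = [9/25, 117/250)
  'b': [9/25 + 9/50*3/5, 9/25 + 9/50*9/10) = [117/250, 261/500)
  'd': [9/25 + 9/50*9/10, 9/25 + 9/50*1/1) = [261/500, 27/50) <- contains code 5391/10000
  emit 'd', narrow to [261/500, 27/50)
Step 4: interval [261/500, 27/50), width = 27/50 - 261/500 = 9/500
  'a': [261/500 + 9/500*0/1, 261/500 + 9/500*3/5) = [261/500, 333/625)
  'b': [261/500 + 9/500*3/5, 261/500 + 9/500*9/10) = [333/625, 2691/5000)
  'd': [261/500 + 9/500*9/10, 261/500 + 9/500*1/1) = [2691/5000, 27/50) <- contains code 5391/10000
  emit 'd', narrow to [2691/5000, 27/50)

Answer: abdd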